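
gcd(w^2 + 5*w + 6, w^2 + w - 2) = w + 2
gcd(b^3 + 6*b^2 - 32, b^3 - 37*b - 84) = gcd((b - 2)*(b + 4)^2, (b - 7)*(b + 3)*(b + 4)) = b + 4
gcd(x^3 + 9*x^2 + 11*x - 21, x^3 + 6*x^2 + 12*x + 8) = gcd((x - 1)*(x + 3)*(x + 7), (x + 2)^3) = 1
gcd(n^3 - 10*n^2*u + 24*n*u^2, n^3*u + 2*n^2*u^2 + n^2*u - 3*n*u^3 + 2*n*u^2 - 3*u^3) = 1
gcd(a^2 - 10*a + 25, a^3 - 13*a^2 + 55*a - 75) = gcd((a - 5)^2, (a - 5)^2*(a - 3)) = a^2 - 10*a + 25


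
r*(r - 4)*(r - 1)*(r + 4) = r^4 - r^3 - 16*r^2 + 16*r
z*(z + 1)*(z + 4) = z^3 + 5*z^2 + 4*z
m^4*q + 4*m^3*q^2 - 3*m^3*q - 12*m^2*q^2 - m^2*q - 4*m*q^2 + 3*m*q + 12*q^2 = (m - 3)*(m - 1)*(m + 4*q)*(m*q + q)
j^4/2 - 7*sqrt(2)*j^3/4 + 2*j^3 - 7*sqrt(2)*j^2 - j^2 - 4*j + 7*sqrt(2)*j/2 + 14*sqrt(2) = (j/2 + sqrt(2)/2)*(j + 4)*(j - 7*sqrt(2)/2)*(j - sqrt(2))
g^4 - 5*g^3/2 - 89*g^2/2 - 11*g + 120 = (g - 8)*(g - 3/2)*(g + 2)*(g + 5)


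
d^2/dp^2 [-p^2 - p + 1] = -2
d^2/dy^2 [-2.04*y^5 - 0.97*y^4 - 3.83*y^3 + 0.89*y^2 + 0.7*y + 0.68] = -40.8*y^3 - 11.64*y^2 - 22.98*y + 1.78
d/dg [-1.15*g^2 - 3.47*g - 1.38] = -2.3*g - 3.47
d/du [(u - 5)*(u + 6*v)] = 2*u + 6*v - 5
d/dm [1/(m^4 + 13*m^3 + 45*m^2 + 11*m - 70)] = (-4*m^3 - 39*m^2 - 90*m - 11)/(m^4 + 13*m^3 + 45*m^2 + 11*m - 70)^2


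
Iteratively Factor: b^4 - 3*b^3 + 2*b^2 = (b - 1)*(b^3 - 2*b^2) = (b - 2)*(b - 1)*(b^2) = b*(b - 2)*(b - 1)*(b)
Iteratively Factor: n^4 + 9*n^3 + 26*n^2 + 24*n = (n)*(n^3 + 9*n^2 + 26*n + 24) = n*(n + 4)*(n^2 + 5*n + 6) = n*(n + 3)*(n + 4)*(n + 2)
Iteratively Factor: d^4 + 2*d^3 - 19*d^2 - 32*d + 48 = (d - 4)*(d^3 + 6*d^2 + 5*d - 12) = (d - 4)*(d - 1)*(d^2 + 7*d + 12) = (d - 4)*(d - 1)*(d + 4)*(d + 3)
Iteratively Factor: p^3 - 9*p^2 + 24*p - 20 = (p - 5)*(p^2 - 4*p + 4) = (p - 5)*(p - 2)*(p - 2)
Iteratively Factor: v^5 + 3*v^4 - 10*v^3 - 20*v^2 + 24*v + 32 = (v - 2)*(v^4 + 5*v^3 - 20*v - 16) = (v - 2)*(v + 1)*(v^3 + 4*v^2 - 4*v - 16) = (v - 2)*(v + 1)*(v + 2)*(v^2 + 2*v - 8) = (v - 2)^2*(v + 1)*(v + 2)*(v + 4)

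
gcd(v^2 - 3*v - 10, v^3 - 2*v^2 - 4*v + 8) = v + 2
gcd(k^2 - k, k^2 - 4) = 1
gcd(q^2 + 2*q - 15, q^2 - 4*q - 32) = 1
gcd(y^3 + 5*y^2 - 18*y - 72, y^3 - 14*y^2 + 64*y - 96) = y - 4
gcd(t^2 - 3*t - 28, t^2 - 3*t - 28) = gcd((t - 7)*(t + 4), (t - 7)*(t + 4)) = t^2 - 3*t - 28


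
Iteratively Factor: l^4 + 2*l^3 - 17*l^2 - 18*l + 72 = (l - 2)*(l^3 + 4*l^2 - 9*l - 36) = (l - 2)*(l + 3)*(l^2 + l - 12) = (l - 3)*(l - 2)*(l + 3)*(l + 4)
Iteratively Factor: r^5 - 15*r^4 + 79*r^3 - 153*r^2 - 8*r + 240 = (r - 4)*(r^4 - 11*r^3 + 35*r^2 - 13*r - 60) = (r - 5)*(r - 4)*(r^3 - 6*r^2 + 5*r + 12) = (r - 5)*(r - 4)*(r + 1)*(r^2 - 7*r + 12) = (r - 5)*(r - 4)*(r - 3)*(r + 1)*(r - 4)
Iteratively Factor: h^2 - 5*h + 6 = (h - 3)*(h - 2)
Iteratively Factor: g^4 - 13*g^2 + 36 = (g - 2)*(g^3 + 2*g^2 - 9*g - 18) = (g - 2)*(g + 3)*(g^2 - g - 6) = (g - 2)*(g + 2)*(g + 3)*(g - 3)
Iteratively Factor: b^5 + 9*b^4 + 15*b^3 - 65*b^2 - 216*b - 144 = (b + 4)*(b^4 + 5*b^3 - 5*b^2 - 45*b - 36) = (b - 3)*(b + 4)*(b^3 + 8*b^2 + 19*b + 12) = (b - 3)*(b + 4)^2*(b^2 + 4*b + 3) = (b - 3)*(b + 3)*(b + 4)^2*(b + 1)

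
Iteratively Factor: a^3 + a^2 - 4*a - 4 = (a + 1)*(a^2 - 4) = (a + 1)*(a + 2)*(a - 2)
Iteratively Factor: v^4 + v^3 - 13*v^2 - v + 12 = (v + 4)*(v^3 - 3*v^2 - v + 3) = (v - 3)*(v + 4)*(v^2 - 1) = (v - 3)*(v - 1)*(v + 4)*(v + 1)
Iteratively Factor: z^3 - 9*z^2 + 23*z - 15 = (z - 3)*(z^2 - 6*z + 5) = (z - 5)*(z - 3)*(z - 1)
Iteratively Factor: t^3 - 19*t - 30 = (t + 3)*(t^2 - 3*t - 10) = (t - 5)*(t + 3)*(t + 2)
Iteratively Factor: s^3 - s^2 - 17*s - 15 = (s - 5)*(s^2 + 4*s + 3) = (s - 5)*(s + 3)*(s + 1)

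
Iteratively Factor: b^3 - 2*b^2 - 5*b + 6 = (b + 2)*(b^2 - 4*b + 3) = (b - 1)*(b + 2)*(b - 3)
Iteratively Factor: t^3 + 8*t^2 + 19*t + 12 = (t + 4)*(t^2 + 4*t + 3) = (t + 1)*(t + 4)*(t + 3)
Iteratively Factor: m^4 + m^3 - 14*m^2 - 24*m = (m)*(m^3 + m^2 - 14*m - 24) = m*(m - 4)*(m^2 + 5*m + 6) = m*(m - 4)*(m + 3)*(m + 2)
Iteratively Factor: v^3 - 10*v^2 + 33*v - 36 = (v - 3)*(v^2 - 7*v + 12) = (v - 3)^2*(v - 4)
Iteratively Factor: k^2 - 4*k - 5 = (k - 5)*(k + 1)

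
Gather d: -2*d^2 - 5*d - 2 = -2*d^2 - 5*d - 2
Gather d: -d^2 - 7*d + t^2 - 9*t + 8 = -d^2 - 7*d + t^2 - 9*t + 8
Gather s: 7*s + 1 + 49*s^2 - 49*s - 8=49*s^2 - 42*s - 7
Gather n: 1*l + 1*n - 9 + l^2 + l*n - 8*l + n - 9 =l^2 - 7*l + n*(l + 2) - 18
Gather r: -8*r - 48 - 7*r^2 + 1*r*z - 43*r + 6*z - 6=-7*r^2 + r*(z - 51) + 6*z - 54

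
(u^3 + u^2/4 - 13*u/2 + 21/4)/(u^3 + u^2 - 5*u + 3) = (u - 7/4)/(u - 1)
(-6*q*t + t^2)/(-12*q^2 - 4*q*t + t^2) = t/(2*q + t)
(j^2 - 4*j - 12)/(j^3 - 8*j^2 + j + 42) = (j - 6)/(j^2 - 10*j + 21)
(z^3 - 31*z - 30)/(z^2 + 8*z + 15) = (z^2 - 5*z - 6)/(z + 3)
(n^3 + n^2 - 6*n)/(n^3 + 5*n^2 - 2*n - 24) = n/(n + 4)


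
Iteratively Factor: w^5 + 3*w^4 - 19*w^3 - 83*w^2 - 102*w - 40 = (w + 4)*(w^4 - w^3 - 15*w^2 - 23*w - 10) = (w - 5)*(w + 4)*(w^3 + 4*w^2 + 5*w + 2) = (w - 5)*(w + 1)*(w + 4)*(w^2 + 3*w + 2) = (w - 5)*(w + 1)^2*(w + 4)*(w + 2)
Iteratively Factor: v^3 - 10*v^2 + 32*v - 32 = (v - 2)*(v^2 - 8*v + 16) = (v - 4)*(v - 2)*(v - 4)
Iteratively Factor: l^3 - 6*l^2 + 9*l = (l - 3)*(l^2 - 3*l) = l*(l - 3)*(l - 3)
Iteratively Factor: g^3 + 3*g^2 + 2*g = (g)*(g^2 + 3*g + 2) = g*(g + 2)*(g + 1)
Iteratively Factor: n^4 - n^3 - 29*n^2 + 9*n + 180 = (n - 3)*(n^3 + 2*n^2 - 23*n - 60) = (n - 5)*(n - 3)*(n^2 + 7*n + 12) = (n - 5)*(n - 3)*(n + 4)*(n + 3)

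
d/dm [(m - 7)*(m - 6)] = 2*m - 13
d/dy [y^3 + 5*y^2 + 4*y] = 3*y^2 + 10*y + 4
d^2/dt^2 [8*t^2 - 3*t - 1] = 16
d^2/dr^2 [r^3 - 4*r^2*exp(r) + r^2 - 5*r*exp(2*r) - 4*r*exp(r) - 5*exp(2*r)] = -4*r^2*exp(r) - 20*r*exp(2*r) - 20*r*exp(r) + 6*r - 40*exp(2*r) - 16*exp(r) + 2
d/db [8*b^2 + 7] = 16*b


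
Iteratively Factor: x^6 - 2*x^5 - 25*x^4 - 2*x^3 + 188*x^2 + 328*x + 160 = (x + 1)*(x^5 - 3*x^4 - 22*x^3 + 20*x^2 + 168*x + 160) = (x + 1)*(x + 2)*(x^4 - 5*x^3 - 12*x^2 + 44*x + 80) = (x - 4)*(x + 1)*(x + 2)*(x^3 - x^2 - 16*x - 20) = (x - 4)*(x + 1)*(x + 2)^2*(x^2 - 3*x - 10) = (x - 4)*(x + 1)*(x + 2)^3*(x - 5)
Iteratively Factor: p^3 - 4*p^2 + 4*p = (p)*(p^2 - 4*p + 4) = p*(p - 2)*(p - 2)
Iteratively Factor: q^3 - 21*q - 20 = (q + 4)*(q^2 - 4*q - 5) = (q - 5)*(q + 4)*(q + 1)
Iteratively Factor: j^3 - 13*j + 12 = (j + 4)*(j^2 - 4*j + 3) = (j - 3)*(j + 4)*(j - 1)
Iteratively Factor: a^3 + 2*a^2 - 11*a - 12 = (a + 4)*(a^2 - 2*a - 3) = (a - 3)*(a + 4)*(a + 1)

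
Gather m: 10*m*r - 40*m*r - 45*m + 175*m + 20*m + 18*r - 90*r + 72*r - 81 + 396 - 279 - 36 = m*(150 - 30*r)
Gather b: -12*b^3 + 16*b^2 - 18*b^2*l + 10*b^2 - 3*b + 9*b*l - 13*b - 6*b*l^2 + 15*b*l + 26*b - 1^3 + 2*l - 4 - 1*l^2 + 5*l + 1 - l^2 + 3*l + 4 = -12*b^3 + b^2*(26 - 18*l) + b*(-6*l^2 + 24*l + 10) - 2*l^2 + 10*l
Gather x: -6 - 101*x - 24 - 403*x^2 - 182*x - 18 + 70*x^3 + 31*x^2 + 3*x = 70*x^3 - 372*x^2 - 280*x - 48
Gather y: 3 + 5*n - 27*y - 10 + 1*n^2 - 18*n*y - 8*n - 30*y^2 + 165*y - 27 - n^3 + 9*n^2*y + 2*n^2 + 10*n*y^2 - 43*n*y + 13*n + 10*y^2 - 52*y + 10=-n^3 + 3*n^2 + 10*n + y^2*(10*n - 20) + y*(9*n^2 - 61*n + 86) - 24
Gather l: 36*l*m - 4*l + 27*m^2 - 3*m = l*(36*m - 4) + 27*m^2 - 3*m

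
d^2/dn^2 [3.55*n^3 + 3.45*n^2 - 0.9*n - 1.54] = 21.3*n + 6.9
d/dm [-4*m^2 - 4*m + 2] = -8*m - 4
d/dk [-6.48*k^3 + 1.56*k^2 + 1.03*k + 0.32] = -19.44*k^2 + 3.12*k + 1.03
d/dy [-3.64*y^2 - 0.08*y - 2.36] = -7.28*y - 0.08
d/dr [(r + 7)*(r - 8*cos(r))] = r + (r + 7)*(8*sin(r) + 1) - 8*cos(r)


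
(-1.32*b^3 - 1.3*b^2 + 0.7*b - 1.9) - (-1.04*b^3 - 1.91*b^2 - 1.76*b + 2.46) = -0.28*b^3 + 0.61*b^2 + 2.46*b - 4.36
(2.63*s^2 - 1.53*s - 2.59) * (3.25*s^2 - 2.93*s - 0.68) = 8.5475*s^4 - 12.6784*s^3 - 5.723*s^2 + 8.6291*s + 1.7612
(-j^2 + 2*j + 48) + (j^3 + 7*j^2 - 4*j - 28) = j^3 + 6*j^2 - 2*j + 20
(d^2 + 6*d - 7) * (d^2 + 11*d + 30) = d^4 + 17*d^3 + 89*d^2 + 103*d - 210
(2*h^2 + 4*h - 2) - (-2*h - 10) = 2*h^2 + 6*h + 8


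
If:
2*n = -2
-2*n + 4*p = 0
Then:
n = -1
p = -1/2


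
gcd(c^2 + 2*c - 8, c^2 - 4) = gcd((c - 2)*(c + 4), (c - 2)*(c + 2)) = c - 2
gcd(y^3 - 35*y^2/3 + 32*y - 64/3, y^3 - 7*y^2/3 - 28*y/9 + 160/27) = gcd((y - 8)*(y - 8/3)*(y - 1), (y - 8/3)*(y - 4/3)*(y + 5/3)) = y - 8/3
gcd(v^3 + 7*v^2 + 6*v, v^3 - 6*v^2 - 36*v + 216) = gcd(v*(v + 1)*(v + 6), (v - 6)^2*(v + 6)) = v + 6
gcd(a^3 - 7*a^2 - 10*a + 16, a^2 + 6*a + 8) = a + 2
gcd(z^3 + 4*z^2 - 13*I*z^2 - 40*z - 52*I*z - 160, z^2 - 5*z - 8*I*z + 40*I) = z - 8*I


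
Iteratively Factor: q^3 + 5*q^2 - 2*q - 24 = (q + 4)*(q^2 + q - 6) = (q + 3)*(q + 4)*(q - 2)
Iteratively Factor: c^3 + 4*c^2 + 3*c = (c)*(c^2 + 4*c + 3) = c*(c + 3)*(c + 1)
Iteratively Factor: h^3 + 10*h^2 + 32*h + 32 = (h + 4)*(h^2 + 6*h + 8) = (h + 2)*(h + 4)*(h + 4)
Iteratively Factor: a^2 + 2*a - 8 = (a - 2)*(a + 4)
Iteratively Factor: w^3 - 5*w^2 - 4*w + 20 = (w - 5)*(w^2 - 4) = (w - 5)*(w - 2)*(w + 2)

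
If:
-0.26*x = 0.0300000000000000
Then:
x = -0.12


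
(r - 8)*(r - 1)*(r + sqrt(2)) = r^3 - 9*r^2 + sqrt(2)*r^2 - 9*sqrt(2)*r + 8*r + 8*sqrt(2)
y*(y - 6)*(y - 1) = y^3 - 7*y^2 + 6*y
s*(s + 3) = s^2 + 3*s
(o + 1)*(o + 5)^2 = o^3 + 11*o^2 + 35*o + 25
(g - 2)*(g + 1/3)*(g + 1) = g^3 - 2*g^2/3 - 7*g/3 - 2/3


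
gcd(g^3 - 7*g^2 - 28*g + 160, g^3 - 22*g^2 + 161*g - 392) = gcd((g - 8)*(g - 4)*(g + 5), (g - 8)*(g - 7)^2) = g - 8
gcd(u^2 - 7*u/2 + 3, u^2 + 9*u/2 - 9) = u - 3/2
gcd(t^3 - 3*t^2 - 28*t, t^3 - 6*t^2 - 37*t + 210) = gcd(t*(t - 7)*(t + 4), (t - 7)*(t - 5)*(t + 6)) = t - 7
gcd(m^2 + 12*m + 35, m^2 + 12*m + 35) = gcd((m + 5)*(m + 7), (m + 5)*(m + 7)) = m^2 + 12*m + 35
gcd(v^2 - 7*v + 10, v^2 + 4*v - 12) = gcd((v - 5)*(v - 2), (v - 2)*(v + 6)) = v - 2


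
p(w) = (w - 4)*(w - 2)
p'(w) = 2*w - 6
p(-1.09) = 15.73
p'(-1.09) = -8.18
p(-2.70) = 31.49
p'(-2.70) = -11.40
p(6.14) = 8.86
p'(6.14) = 6.28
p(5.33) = 4.43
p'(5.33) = 4.66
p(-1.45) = 18.80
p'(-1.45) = -8.90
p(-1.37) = 18.10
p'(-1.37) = -8.74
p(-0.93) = 14.44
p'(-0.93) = -7.86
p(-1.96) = 23.60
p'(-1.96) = -9.92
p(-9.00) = 143.00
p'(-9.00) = -24.00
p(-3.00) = 35.00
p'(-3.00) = -12.00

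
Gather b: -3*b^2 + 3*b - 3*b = -3*b^2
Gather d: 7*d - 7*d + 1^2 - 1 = 0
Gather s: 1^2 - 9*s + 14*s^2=14*s^2 - 9*s + 1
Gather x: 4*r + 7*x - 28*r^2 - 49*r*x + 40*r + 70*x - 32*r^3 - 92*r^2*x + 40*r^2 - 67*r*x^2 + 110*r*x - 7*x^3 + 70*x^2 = -32*r^3 + 12*r^2 + 44*r - 7*x^3 + x^2*(70 - 67*r) + x*(-92*r^2 + 61*r + 77)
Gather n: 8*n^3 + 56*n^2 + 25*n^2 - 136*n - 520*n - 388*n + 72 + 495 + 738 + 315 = 8*n^3 + 81*n^2 - 1044*n + 1620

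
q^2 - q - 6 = (q - 3)*(q + 2)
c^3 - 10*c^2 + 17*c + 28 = (c - 7)*(c - 4)*(c + 1)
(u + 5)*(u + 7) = u^2 + 12*u + 35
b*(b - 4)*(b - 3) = b^3 - 7*b^2 + 12*b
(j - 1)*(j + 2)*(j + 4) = j^3 + 5*j^2 + 2*j - 8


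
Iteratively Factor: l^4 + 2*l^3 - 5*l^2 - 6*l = (l + 1)*(l^3 + l^2 - 6*l) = (l - 2)*(l + 1)*(l^2 + 3*l) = l*(l - 2)*(l + 1)*(l + 3)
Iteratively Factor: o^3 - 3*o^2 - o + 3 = (o - 1)*(o^2 - 2*o - 3) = (o - 1)*(o + 1)*(o - 3)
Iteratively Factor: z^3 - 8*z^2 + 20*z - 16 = (z - 2)*(z^2 - 6*z + 8) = (z - 2)^2*(z - 4)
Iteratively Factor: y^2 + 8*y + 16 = (y + 4)*(y + 4)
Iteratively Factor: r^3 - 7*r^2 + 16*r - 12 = (r - 2)*(r^2 - 5*r + 6) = (r - 2)^2*(r - 3)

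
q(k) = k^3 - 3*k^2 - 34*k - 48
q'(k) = 3*k^2 - 6*k - 34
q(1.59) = -105.62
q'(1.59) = -35.96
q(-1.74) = -3.19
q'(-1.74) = -14.48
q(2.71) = -142.27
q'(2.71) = -28.23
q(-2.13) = 1.15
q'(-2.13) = -7.61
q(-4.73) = -60.12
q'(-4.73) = 61.50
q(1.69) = -109.20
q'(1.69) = -35.57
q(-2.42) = 2.54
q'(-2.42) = -1.91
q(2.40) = -133.06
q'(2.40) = -31.12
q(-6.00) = -168.00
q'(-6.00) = 110.00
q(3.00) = -150.00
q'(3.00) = -25.00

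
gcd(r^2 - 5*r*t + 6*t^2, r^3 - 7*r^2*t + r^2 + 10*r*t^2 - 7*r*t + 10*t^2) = r - 2*t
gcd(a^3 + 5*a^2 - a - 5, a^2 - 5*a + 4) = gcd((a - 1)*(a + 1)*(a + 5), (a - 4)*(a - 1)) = a - 1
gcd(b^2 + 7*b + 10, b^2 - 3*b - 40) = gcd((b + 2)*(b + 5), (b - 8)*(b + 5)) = b + 5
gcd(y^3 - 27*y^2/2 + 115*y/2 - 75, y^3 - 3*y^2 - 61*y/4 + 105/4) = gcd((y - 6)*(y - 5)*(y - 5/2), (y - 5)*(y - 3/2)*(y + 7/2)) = y - 5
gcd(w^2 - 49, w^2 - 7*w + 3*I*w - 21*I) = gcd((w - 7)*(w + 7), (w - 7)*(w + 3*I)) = w - 7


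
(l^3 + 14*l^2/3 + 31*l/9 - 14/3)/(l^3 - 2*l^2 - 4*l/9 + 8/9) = (3*l^2 + 16*l + 21)/(3*l^2 - 4*l - 4)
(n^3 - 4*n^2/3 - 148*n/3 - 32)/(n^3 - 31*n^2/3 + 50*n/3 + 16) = (n + 6)/(n - 3)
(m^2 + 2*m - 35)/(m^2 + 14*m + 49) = (m - 5)/(m + 7)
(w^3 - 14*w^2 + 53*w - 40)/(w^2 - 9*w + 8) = w - 5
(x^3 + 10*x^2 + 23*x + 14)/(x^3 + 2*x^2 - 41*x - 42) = (x + 2)/(x - 6)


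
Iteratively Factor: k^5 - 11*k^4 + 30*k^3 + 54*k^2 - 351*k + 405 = (k - 3)*(k^4 - 8*k^3 + 6*k^2 + 72*k - 135) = (k - 3)^2*(k^3 - 5*k^2 - 9*k + 45) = (k - 3)^2*(k + 3)*(k^2 - 8*k + 15) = (k - 5)*(k - 3)^2*(k + 3)*(k - 3)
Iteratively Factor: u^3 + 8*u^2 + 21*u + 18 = (u + 3)*(u^2 + 5*u + 6) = (u + 2)*(u + 3)*(u + 3)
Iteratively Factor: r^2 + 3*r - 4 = (r - 1)*(r + 4)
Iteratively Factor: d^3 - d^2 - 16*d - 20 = (d + 2)*(d^2 - 3*d - 10) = (d - 5)*(d + 2)*(d + 2)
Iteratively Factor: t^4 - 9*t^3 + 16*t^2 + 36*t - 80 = (t - 4)*(t^3 - 5*t^2 - 4*t + 20) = (t - 4)*(t + 2)*(t^2 - 7*t + 10) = (t - 4)*(t - 2)*(t + 2)*(t - 5)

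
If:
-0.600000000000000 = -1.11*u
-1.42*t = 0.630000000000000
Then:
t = -0.44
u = 0.54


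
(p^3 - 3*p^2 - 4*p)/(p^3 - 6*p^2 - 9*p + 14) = p*(p^2 - 3*p - 4)/(p^3 - 6*p^2 - 9*p + 14)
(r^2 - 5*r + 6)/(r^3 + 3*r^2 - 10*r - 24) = (r - 2)/(r^2 + 6*r + 8)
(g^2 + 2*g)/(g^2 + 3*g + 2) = g/(g + 1)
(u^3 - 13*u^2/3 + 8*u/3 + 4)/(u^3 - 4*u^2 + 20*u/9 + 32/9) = 3*(u - 3)/(3*u - 8)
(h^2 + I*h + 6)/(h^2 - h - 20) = (h^2 + I*h + 6)/(h^2 - h - 20)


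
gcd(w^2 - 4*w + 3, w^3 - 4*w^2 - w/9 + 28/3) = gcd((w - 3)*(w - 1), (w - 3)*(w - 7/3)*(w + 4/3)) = w - 3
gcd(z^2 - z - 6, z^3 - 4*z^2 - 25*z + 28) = 1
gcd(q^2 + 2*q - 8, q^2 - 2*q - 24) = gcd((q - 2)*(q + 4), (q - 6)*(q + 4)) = q + 4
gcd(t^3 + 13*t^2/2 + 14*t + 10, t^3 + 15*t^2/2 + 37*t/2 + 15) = t^2 + 9*t/2 + 5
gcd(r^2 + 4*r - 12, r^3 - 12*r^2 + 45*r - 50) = r - 2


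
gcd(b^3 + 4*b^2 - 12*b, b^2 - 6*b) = b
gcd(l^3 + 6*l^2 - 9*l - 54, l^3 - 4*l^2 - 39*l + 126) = l^2 + 3*l - 18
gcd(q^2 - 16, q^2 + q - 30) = 1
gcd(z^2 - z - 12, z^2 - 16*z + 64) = 1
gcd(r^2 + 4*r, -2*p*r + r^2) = r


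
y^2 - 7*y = y*(y - 7)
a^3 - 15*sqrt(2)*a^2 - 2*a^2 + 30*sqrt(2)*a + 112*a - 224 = (a - 2)*(a - 8*sqrt(2))*(a - 7*sqrt(2))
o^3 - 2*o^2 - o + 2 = (o - 2)*(o - 1)*(o + 1)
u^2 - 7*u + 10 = (u - 5)*(u - 2)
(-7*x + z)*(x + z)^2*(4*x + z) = -28*x^4 - 59*x^3*z - 33*x^2*z^2 - x*z^3 + z^4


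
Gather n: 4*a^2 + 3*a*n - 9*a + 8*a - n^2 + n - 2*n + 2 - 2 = 4*a^2 - a - n^2 + n*(3*a - 1)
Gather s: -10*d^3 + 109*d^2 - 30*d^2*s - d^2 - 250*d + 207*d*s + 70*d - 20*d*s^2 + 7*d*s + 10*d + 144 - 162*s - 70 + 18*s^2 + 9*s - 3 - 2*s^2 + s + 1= -10*d^3 + 108*d^2 - 170*d + s^2*(16 - 20*d) + s*(-30*d^2 + 214*d - 152) + 72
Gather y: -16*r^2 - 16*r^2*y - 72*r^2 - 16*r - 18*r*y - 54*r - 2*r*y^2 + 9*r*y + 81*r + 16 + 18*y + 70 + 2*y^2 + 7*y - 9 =-88*r^2 + 11*r + y^2*(2 - 2*r) + y*(-16*r^2 - 9*r + 25) + 77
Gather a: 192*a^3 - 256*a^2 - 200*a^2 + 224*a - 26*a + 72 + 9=192*a^3 - 456*a^2 + 198*a + 81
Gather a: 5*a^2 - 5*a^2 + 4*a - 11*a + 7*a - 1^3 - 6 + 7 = 0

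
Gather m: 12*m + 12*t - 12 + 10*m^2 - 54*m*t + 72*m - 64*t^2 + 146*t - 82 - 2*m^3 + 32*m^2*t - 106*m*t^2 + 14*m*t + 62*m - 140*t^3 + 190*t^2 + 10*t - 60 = -2*m^3 + m^2*(32*t + 10) + m*(-106*t^2 - 40*t + 146) - 140*t^3 + 126*t^2 + 168*t - 154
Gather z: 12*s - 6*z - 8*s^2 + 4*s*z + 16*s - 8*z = -8*s^2 + 28*s + z*(4*s - 14)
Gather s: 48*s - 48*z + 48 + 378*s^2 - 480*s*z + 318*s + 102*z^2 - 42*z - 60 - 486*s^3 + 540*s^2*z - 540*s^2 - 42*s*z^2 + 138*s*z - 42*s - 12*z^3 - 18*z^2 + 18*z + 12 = -486*s^3 + s^2*(540*z - 162) + s*(-42*z^2 - 342*z + 324) - 12*z^3 + 84*z^2 - 72*z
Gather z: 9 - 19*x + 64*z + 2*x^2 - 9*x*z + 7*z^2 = 2*x^2 - 19*x + 7*z^2 + z*(64 - 9*x) + 9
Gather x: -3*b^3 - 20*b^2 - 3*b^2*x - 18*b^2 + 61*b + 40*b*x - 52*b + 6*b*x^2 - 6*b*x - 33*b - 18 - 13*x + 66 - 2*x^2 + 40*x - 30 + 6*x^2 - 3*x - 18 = -3*b^3 - 38*b^2 - 24*b + x^2*(6*b + 4) + x*(-3*b^2 + 34*b + 24)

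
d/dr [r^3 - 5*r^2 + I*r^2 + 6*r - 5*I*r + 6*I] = 3*r^2 + 2*r*(-5 + I) + 6 - 5*I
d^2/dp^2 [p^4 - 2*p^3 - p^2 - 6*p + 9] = 12*p^2 - 12*p - 2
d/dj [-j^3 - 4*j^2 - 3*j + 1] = -3*j^2 - 8*j - 3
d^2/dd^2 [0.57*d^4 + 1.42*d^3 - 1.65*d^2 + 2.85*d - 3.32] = 6.84*d^2 + 8.52*d - 3.3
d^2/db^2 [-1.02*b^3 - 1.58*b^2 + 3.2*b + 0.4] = -6.12*b - 3.16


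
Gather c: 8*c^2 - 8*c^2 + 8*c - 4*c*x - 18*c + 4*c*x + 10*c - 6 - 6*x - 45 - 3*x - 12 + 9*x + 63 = 0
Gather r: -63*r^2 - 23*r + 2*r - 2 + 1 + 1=-63*r^2 - 21*r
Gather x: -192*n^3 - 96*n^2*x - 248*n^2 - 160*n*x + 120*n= -192*n^3 - 248*n^2 + 120*n + x*(-96*n^2 - 160*n)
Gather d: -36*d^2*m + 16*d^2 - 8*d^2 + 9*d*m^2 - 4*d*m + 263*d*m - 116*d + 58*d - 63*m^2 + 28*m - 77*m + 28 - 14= d^2*(8 - 36*m) + d*(9*m^2 + 259*m - 58) - 63*m^2 - 49*m + 14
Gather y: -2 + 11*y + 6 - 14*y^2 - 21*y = -14*y^2 - 10*y + 4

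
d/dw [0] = 0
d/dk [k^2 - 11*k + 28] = 2*k - 11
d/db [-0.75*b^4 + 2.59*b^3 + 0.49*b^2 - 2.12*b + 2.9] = -3.0*b^3 + 7.77*b^2 + 0.98*b - 2.12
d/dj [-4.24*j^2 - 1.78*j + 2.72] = -8.48*j - 1.78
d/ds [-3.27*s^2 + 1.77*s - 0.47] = 1.77 - 6.54*s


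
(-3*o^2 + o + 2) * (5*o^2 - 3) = -15*o^4 + 5*o^3 + 19*o^2 - 3*o - 6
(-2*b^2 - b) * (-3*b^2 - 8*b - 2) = 6*b^4 + 19*b^3 + 12*b^2 + 2*b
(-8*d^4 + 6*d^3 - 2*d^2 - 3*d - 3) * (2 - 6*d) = 48*d^5 - 52*d^4 + 24*d^3 + 14*d^2 + 12*d - 6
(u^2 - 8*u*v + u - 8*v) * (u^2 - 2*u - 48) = u^4 - 8*u^3*v - u^3 + 8*u^2*v - 50*u^2 + 400*u*v - 48*u + 384*v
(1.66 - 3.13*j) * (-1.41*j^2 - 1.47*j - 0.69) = 4.4133*j^3 + 2.2605*j^2 - 0.2805*j - 1.1454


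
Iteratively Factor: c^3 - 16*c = (c + 4)*(c^2 - 4*c) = c*(c + 4)*(c - 4)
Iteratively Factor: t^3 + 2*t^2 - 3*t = (t + 3)*(t^2 - t) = (t - 1)*(t + 3)*(t)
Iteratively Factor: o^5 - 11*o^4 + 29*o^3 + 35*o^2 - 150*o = (o - 5)*(o^4 - 6*o^3 - o^2 + 30*o) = (o - 5)*(o - 3)*(o^3 - 3*o^2 - 10*o) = o*(o - 5)*(o - 3)*(o^2 - 3*o - 10) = o*(o - 5)*(o - 3)*(o + 2)*(o - 5)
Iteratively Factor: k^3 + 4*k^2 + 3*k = (k)*(k^2 + 4*k + 3) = k*(k + 1)*(k + 3)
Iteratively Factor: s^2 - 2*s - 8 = (s + 2)*(s - 4)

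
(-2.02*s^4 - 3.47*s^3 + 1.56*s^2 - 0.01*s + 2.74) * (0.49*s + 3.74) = -0.9898*s^5 - 9.2551*s^4 - 12.2134*s^3 + 5.8295*s^2 + 1.3052*s + 10.2476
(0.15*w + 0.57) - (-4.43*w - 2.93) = 4.58*w + 3.5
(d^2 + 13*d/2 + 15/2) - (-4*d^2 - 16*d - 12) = 5*d^2 + 45*d/2 + 39/2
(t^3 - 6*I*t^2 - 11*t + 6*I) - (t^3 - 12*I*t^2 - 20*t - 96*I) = 6*I*t^2 + 9*t + 102*I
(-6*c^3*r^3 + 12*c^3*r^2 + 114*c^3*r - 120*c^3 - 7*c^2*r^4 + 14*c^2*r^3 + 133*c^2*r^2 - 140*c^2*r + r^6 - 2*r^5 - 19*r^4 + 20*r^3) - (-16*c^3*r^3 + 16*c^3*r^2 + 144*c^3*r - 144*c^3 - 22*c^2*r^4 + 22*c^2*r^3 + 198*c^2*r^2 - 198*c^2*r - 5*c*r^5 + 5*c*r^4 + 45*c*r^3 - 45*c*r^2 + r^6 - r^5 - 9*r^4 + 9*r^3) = 10*c^3*r^3 - 4*c^3*r^2 - 30*c^3*r + 24*c^3 + 15*c^2*r^4 - 8*c^2*r^3 - 65*c^2*r^2 + 58*c^2*r + 5*c*r^5 - 5*c*r^4 - 45*c*r^3 + 45*c*r^2 - r^5 - 10*r^4 + 11*r^3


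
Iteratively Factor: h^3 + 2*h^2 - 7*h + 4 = (h - 1)*(h^2 + 3*h - 4) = (h - 1)*(h + 4)*(h - 1)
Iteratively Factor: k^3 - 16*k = (k - 4)*(k^2 + 4*k) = (k - 4)*(k + 4)*(k)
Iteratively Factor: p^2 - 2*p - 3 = (p - 3)*(p + 1)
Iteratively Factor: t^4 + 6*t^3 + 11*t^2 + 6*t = (t)*(t^3 + 6*t^2 + 11*t + 6) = t*(t + 1)*(t^2 + 5*t + 6) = t*(t + 1)*(t + 3)*(t + 2)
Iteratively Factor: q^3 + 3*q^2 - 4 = (q + 2)*(q^2 + q - 2) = (q + 2)^2*(q - 1)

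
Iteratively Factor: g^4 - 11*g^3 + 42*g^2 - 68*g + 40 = (g - 2)*(g^3 - 9*g^2 + 24*g - 20) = (g - 2)^2*(g^2 - 7*g + 10) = (g - 5)*(g - 2)^2*(g - 2)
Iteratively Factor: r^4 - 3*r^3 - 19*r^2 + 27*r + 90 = (r - 5)*(r^3 + 2*r^2 - 9*r - 18) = (r - 5)*(r + 2)*(r^2 - 9) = (r - 5)*(r + 2)*(r + 3)*(r - 3)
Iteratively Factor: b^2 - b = (b)*(b - 1)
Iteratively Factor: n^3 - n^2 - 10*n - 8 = (n - 4)*(n^2 + 3*n + 2) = (n - 4)*(n + 2)*(n + 1)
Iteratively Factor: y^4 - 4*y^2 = (y)*(y^3 - 4*y) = y^2*(y^2 - 4) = y^2*(y + 2)*(y - 2)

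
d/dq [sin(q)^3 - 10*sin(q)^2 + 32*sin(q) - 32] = (3*sin(q)^2 - 20*sin(q) + 32)*cos(q)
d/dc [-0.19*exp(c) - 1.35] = -0.19*exp(c)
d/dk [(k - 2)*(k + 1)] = 2*k - 1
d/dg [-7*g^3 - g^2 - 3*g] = -21*g^2 - 2*g - 3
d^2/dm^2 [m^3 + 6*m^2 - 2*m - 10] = 6*m + 12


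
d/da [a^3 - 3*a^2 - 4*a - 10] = 3*a^2 - 6*a - 4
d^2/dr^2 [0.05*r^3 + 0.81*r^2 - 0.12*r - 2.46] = 0.3*r + 1.62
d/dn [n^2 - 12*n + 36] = 2*n - 12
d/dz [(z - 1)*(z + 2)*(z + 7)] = 3*z^2 + 16*z + 5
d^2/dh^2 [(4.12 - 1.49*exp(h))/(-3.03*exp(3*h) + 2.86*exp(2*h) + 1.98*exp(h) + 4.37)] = (54.718164*exp(6*h) - 379.163898*exp(5*h) + 440.678084*exp(4*h) + 162.677783*exp(3*h) - 672.706104*exp(2*h) + 176.925914*exp(h) + 64.103093)*exp(h)/(27.818127*exp(9*h) - 78.772122*exp(8*h) + 19.818018*exp(7*h) - 40.805551*exp(6*h) + 214.266888*exp(5*h) + 16.43268*exp(4*h) + 17.349813*exp(3*h) - 215.247846*exp(2*h) - 113.435586*exp(h) - 83.453453)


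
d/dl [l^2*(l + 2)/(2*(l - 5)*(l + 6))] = l*(l^3 + 2*l^2 - 88*l - 120)/(2*(l^4 + 2*l^3 - 59*l^2 - 60*l + 900))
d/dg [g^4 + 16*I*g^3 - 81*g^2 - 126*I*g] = 4*g^3 + 48*I*g^2 - 162*g - 126*I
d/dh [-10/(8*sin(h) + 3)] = 80*cos(h)/(8*sin(h) + 3)^2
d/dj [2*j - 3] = 2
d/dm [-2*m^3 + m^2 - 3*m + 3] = -6*m^2 + 2*m - 3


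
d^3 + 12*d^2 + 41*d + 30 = (d + 1)*(d + 5)*(d + 6)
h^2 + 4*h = h*(h + 4)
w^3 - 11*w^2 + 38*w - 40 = (w - 5)*(w - 4)*(w - 2)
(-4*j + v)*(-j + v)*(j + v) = 4*j^3 - j^2*v - 4*j*v^2 + v^3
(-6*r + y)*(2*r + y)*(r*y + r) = -12*r^3*y - 12*r^3 - 4*r^2*y^2 - 4*r^2*y + r*y^3 + r*y^2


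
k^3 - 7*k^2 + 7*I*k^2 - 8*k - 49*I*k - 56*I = (k - 8)*(k + 1)*(k + 7*I)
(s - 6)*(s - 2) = s^2 - 8*s + 12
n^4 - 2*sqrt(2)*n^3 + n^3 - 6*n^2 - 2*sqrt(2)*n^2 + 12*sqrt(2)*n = n*(n - 2)*(n + 3)*(n - 2*sqrt(2))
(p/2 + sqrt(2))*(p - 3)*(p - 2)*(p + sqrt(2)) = p^4/2 - 5*p^3/2 + 3*sqrt(2)*p^3/2 - 15*sqrt(2)*p^2/2 + 5*p^2 - 10*p + 9*sqrt(2)*p + 12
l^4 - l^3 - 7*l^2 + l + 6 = (l - 3)*(l - 1)*(l + 1)*(l + 2)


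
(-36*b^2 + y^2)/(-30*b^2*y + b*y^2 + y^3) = (-6*b + y)/(y*(-5*b + y))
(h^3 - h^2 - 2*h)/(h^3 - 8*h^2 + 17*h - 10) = h*(h + 1)/(h^2 - 6*h + 5)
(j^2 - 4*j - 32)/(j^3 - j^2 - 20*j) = (j - 8)/(j*(j - 5))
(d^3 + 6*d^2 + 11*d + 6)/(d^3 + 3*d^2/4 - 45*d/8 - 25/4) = 8*(d^2 + 4*d + 3)/(8*d^2 - 10*d - 25)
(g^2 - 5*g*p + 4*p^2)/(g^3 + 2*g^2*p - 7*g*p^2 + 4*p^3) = (-g + 4*p)/(-g^2 - 3*g*p + 4*p^2)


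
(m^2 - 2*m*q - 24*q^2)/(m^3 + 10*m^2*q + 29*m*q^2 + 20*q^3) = (m - 6*q)/(m^2 + 6*m*q + 5*q^2)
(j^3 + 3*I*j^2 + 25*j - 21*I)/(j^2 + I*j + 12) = (j^2 + 6*I*j + 7)/(j + 4*I)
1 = 1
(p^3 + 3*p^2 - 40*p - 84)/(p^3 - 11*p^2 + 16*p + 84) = (p + 7)/(p - 7)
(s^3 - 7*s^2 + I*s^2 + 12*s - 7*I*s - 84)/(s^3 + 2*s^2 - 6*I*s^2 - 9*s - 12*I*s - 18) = (s^2 + s*(-7 + 4*I) - 28*I)/(s^2 + s*(2 - 3*I) - 6*I)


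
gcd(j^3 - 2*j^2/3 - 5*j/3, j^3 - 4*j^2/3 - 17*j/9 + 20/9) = j - 5/3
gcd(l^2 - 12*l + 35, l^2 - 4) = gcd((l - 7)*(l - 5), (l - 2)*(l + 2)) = 1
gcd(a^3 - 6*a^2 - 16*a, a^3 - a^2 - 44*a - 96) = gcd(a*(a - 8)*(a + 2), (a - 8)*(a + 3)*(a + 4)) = a - 8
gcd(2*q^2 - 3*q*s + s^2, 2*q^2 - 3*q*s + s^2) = 2*q^2 - 3*q*s + s^2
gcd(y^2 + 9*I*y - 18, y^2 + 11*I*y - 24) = y + 3*I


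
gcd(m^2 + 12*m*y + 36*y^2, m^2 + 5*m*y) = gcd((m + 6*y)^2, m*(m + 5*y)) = 1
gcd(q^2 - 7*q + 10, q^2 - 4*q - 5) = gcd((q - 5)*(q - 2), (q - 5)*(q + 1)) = q - 5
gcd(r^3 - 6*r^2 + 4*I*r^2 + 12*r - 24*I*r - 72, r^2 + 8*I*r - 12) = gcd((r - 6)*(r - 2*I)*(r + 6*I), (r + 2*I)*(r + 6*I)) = r + 6*I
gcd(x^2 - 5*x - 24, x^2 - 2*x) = 1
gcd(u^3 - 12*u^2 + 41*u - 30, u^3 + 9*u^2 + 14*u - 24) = u - 1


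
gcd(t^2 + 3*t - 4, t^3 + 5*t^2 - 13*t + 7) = t - 1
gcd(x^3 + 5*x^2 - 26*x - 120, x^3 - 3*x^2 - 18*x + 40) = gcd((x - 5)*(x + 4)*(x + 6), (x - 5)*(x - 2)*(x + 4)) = x^2 - x - 20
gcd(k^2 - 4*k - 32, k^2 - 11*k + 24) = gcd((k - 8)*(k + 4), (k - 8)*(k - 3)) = k - 8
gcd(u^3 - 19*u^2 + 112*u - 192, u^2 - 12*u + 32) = u - 8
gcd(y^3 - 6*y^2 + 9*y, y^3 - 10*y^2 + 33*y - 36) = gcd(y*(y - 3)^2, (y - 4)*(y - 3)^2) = y^2 - 6*y + 9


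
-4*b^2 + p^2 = (-2*b + p)*(2*b + p)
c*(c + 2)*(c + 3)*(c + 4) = c^4 + 9*c^3 + 26*c^2 + 24*c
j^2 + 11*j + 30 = (j + 5)*(j + 6)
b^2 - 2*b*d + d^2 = (-b + d)^2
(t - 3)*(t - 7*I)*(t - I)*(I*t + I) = I*t^4 + 8*t^3 - 2*I*t^3 - 16*t^2 - 10*I*t^2 - 24*t + 14*I*t + 21*I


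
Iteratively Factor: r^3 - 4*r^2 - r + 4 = (r - 4)*(r^2 - 1) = (r - 4)*(r - 1)*(r + 1)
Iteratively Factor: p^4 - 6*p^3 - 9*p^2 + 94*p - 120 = (p - 3)*(p^3 - 3*p^2 - 18*p + 40) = (p - 5)*(p - 3)*(p^2 + 2*p - 8) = (p - 5)*(p - 3)*(p + 4)*(p - 2)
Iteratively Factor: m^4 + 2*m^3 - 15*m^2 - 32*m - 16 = (m + 4)*(m^3 - 2*m^2 - 7*m - 4) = (m + 1)*(m + 4)*(m^2 - 3*m - 4) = (m - 4)*(m + 1)*(m + 4)*(m + 1)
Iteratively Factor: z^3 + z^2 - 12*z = (z + 4)*(z^2 - 3*z) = z*(z + 4)*(z - 3)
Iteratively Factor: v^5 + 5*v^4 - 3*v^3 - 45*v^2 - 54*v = (v + 3)*(v^4 + 2*v^3 - 9*v^2 - 18*v) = (v + 2)*(v + 3)*(v^3 - 9*v) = v*(v + 2)*(v + 3)*(v^2 - 9) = v*(v - 3)*(v + 2)*(v + 3)*(v + 3)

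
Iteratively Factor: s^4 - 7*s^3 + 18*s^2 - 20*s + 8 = (s - 2)*(s^3 - 5*s^2 + 8*s - 4) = (s - 2)^2*(s^2 - 3*s + 2) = (s - 2)^3*(s - 1)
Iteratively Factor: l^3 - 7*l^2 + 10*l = (l)*(l^2 - 7*l + 10) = l*(l - 5)*(l - 2)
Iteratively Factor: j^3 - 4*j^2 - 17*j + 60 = (j - 5)*(j^2 + j - 12) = (j - 5)*(j - 3)*(j + 4)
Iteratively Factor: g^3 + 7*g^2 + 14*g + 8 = (g + 1)*(g^2 + 6*g + 8) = (g + 1)*(g + 2)*(g + 4)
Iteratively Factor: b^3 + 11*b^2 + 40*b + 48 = (b + 4)*(b^2 + 7*b + 12) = (b + 3)*(b + 4)*(b + 4)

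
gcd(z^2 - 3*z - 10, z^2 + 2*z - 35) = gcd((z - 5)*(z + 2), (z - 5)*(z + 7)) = z - 5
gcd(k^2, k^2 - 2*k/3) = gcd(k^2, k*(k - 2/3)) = k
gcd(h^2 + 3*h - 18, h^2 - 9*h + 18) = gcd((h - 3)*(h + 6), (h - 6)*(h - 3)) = h - 3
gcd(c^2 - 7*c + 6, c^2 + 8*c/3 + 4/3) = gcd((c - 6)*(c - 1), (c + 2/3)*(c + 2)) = 1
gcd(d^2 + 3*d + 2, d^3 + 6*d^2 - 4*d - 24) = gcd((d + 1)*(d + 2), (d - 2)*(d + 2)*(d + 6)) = d + 2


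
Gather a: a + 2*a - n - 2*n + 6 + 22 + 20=3*a - 3*n + 48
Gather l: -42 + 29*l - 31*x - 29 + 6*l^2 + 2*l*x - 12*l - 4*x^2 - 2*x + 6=6*l^2 + l*(2*x + 17) - 4*x^2 - 33*x - 65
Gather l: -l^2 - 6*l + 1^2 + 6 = -l^2 - 6*l + 7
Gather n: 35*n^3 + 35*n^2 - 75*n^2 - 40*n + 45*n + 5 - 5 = 35*n^3 - 40*n^2 + 5*n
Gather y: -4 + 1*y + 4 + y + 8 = 2*y + 8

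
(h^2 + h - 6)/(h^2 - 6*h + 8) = (h + 3)/(h - 4)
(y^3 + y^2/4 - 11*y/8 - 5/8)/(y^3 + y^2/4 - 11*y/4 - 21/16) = 2*(4*y^2 - y - 5)/(8*y^2 - 2*y - 21)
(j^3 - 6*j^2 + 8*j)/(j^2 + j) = (j^2 - 6*j + 8)/(j + 1)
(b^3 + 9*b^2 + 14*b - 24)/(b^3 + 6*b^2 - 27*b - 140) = (b^2 + 5*b - 6)/(b^2 + 2*b - 35)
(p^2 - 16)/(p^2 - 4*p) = (p + 4)/p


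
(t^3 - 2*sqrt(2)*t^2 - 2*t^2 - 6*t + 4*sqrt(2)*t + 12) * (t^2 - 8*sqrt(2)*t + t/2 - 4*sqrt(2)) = t^5 - 10*sqrt(2)*t^4 - 3*t^4/2 + 15*sqrt(2)*t^3 + 25*t^3 - 39*t^2 + 58*sqrt(2)*t^2 - 72*sqrt(2)*t - 26*t - 48*sqrt(2)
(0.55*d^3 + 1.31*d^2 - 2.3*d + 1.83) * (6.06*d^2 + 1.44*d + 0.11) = 3.333*d^5 + 8.7306*d^4 - 11.9911*d^3 + 7.9219*d^2 + 2.3822*d + 0.2013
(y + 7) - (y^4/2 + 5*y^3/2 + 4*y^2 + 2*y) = -y^4/2 - 5*y^3/2 - 4*y^2 - y + 7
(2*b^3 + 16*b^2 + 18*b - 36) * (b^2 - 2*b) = 2*b^5 + 12*b^4 - 14*b^3 - 72*b^2 + 72*b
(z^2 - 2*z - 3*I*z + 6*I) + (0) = z^2 - 2*z - 3*I*z + 6*I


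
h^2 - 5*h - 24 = (h - 8)*(h + 3)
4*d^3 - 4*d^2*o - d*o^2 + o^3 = (-2*d + o)*(-d + o)*(2*d + o)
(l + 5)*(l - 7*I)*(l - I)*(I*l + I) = I*l^4 + 8*l^3 + 6*I*l^3 + 48*l^2 - 2*I*l^2 + 40*l - 42*I*l - 35*I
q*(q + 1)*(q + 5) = q^3 + 6*q^2 + 5*q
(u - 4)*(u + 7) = u^2 + 3*u - 28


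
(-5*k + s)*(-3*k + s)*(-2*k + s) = -30*k^3 + 31*k^2*s - 10*k*s^2 + s^3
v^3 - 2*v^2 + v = v*(v - 1)^2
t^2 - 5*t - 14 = (t - 7)*(t + 2)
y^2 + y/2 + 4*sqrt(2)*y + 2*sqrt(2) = (y + 1/2)*(y + 4*sqrt(2))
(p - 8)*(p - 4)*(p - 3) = p^3 - 15*p^2 + 68*p - 96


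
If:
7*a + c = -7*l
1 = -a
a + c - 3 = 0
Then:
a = -1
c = 4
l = 3/7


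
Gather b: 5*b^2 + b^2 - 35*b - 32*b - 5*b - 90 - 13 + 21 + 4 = 6*b^2 - 72*b - 78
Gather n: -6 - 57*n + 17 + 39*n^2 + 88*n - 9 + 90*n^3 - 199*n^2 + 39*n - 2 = 90*n^3 - 160*n^2 + 70*n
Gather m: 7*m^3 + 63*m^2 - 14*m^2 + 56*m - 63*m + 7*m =7*m^3 + 49*m^2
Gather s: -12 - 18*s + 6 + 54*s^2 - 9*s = 54*s^2 - 27*s - 6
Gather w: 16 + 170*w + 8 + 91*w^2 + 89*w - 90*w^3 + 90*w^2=-90*w^3 + 181*w^2 + 259*w + 24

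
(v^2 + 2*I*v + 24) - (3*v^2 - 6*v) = -2*v^2 + 6*v + 2*I*v + 24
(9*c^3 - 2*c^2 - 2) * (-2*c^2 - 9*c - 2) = -18*c^5 - 77*c^4 + 8*c^2 + 18*c + 4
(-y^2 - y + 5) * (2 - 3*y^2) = 3*y^4 + 3*y^3 - 17*y^2 - 2*y + 10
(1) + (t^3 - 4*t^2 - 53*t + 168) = t^3 - 4*t^2 - 53*t + 169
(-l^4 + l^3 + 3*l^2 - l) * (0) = 0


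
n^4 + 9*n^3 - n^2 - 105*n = n*(n - 3)*(n + 5)*(n + 7)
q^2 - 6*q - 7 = (q - 7)*(q + 1)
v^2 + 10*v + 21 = (v + 3)*(v + 7)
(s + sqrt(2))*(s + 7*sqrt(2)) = s^2 + 8*sqrt(2)*s + 14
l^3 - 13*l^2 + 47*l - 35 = (l - 7)*(l - 5)*(l - 1)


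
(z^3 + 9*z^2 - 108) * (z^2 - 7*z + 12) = z^5 + 2*z^4 - 51*z^3 + 756*z - 1296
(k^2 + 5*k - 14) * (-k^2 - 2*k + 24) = -k^4 - 7*k^3 + 28*k^2 + 148*k - 336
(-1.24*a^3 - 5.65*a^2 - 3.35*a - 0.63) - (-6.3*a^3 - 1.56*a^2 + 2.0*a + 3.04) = 5.06*a^3 - 4.09*a^2 - 5.35*a - 3.67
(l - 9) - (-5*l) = 6*l - 9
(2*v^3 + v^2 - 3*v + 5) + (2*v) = 2*v^3 + v^2 - v + 5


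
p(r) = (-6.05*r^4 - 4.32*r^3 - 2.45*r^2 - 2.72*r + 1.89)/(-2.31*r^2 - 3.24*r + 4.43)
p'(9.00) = 45.44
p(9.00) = 203.29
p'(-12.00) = -64.50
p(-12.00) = 408.90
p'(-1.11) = 3.93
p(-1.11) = -0.27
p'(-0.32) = -0.16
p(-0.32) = 0.49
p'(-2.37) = 1127.84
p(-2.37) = 160.22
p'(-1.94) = 145.33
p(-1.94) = -27.80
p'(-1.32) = 8.81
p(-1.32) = -1.54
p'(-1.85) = 83.40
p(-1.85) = -17.86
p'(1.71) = 6.62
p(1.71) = 10.59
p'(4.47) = 21.87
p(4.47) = 50.89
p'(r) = (4.62*r + 3.24)*(-6.05*r^4 - 4.32*r^3 - 2.45*r^2 - 2.72*r + 1.89)/(-2.31*r^2 - 3.24*r + 4.43)^2 + (-24.2*r^3 - 12.96*r^2 - 4.9*r - 2.72)/(-2.31*r^2 - 3.24*r + 4.43)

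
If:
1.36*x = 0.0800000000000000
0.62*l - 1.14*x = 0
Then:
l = 0.11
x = 0.06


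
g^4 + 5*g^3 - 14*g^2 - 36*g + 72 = (g - 2)^2*(g + 3)*(g + 6)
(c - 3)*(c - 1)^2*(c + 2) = c^4 - 3*c^3 - 3*c^2 + 11*c - 6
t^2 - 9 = (t - 3)*(t + 3)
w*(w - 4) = w^2 - 4*w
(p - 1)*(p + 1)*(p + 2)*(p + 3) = p^4 + 5*p^3 + 5*p^2 - 5*p - 6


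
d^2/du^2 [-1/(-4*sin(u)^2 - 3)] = 8*(-8*sin(u)^4 + 18*sin(u)^2 - 3)/(4*sin(u)^2 + 3)^3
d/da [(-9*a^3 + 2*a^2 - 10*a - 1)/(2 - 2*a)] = (18*a^3 - 29*a^2 + 4*a - 11)/(2*(a^2 - 2*a + 1))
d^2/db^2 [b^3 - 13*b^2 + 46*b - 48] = 6*b - 26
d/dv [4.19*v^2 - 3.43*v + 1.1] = 8.38*v - 3.43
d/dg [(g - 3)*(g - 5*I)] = 2*g - 3 - 5*I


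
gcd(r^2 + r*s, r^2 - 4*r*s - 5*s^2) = r + s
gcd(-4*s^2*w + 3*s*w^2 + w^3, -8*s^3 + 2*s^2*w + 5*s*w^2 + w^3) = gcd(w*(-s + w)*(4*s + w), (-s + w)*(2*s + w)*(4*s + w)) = 4*s^2 - 3*s*w - w^2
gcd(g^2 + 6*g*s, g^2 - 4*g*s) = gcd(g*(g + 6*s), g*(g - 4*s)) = g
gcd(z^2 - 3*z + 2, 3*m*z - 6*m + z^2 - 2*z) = z - 2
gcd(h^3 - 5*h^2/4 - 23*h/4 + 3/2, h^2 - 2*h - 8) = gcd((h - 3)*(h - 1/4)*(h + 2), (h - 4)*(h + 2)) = h + 2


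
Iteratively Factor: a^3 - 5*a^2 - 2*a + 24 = (a + 2)*(a^2 - 7*a + 12) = (a - 3)*(a + 2)*(a - 4)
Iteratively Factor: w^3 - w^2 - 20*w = (w + 4)*(w^2 - 5*w) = w*(w + 4)*(w - 5)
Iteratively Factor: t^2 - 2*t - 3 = (t - 3)*(t + 1)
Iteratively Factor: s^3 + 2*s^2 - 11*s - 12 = (s + 1)*(s^2 + s - 12) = (s - 3)*(s + 1)*(s + 4)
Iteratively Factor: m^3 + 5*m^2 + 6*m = (m + 3)*(m^2 + 2*m) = (m + 2)*(m + 3)*(m)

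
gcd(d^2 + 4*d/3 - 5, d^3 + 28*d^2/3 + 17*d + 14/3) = 1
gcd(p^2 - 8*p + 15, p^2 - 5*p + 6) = p - 3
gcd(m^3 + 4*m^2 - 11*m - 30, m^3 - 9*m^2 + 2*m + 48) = m^2 - m - 6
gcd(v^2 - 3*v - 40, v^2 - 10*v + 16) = v - 8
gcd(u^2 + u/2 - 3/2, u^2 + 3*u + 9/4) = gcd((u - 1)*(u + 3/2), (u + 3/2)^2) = u + 3/2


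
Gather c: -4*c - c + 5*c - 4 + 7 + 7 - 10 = 0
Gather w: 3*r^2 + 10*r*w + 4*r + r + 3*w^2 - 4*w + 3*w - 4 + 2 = 3*r^2 + 5*r + 3*w^2 + w*(10*r - 1) - 2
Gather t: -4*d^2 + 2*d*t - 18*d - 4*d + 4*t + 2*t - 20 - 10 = -4*d^2 - 22*d + t*(2*d + 6) - 30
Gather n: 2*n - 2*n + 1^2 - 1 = 0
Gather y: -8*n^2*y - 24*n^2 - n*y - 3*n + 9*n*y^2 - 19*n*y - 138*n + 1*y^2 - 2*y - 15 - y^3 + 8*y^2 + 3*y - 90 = -24*n^2 - 141*n - y^3 + y^2*(9*n + 9) + y*(-8*n^2 - 20*n + 1) - 105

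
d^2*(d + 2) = d^3 + 2*d^2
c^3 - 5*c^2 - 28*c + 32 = (c - 8)*(c - 1)*(c + 4)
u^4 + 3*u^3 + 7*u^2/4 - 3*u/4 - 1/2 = (u - 1/2)*(u + 1/2)*(u + 1)*(u + 2)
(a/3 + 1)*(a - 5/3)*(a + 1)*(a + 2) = a^4/3 + 13*a^3/9 + a^2/3 - 37*a/9 - 10/3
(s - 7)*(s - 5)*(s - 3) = s^3 - 15*s^2 + 71*s - 105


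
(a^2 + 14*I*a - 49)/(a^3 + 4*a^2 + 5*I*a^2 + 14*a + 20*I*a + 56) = (a + 7*I)/(a^2 + 2*a*(2 - I) - 8*I)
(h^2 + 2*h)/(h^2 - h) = (h + 2)/(h - 1)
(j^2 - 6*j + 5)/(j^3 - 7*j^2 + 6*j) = (j - 5)/(j*(j - 6))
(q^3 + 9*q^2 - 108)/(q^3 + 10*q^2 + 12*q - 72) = (q - 3)/(q - 2)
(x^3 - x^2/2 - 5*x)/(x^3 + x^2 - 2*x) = (x - 5/2)/(x - 1)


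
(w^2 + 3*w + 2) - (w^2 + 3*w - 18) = 20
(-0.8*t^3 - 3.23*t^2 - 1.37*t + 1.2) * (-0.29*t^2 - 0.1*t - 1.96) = 0.232*t^5 + 1.0167*t^4 + 2.2883*t^3 + 6.1198*t^2 + 2.5652*t - 2.352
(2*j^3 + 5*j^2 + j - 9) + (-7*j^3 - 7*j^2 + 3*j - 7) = -5*j^3 - 2*j^2 + 4*j - 16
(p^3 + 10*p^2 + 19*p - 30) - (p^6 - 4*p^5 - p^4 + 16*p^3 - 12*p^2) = -p^6 + 4*p^5 + p^4 - 15*p^3 + 22*p^2 + 19*p - 30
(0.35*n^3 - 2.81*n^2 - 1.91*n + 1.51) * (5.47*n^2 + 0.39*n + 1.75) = 1.9145*n^5 - 15.2342*n^4 - 10.9311*n^3 + 2.5973*n^2 - 2.7536*n + 2.6425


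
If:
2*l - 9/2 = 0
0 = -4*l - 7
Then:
No Solution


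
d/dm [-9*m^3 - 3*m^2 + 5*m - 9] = -27*m^2 - 6*m + 5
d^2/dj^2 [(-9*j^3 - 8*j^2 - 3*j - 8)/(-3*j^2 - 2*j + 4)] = 2*(123*j^3 + 288*j^2 + 684*j + 280)/(27*j^6 + 54*j^5 - 72*j^4 - 136*j^3 + 96*j^2 + 96*j - 64)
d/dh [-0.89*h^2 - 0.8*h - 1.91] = -1.78*h - 0.8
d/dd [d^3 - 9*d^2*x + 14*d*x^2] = 3*d^2 - 18*d*x + 14*x^2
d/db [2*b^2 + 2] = 4*b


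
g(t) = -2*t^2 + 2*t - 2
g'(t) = 2 - 4*t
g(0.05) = -1.90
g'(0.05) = 1.80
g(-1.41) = -8.80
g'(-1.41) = 7.64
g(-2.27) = -16.85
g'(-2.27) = 11.08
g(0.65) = -1.54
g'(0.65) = -0.60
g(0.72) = -1.60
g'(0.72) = -0.88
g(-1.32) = -8.12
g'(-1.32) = 7.28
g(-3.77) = -37.97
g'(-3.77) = 17.08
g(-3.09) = -27.28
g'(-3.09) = 14.36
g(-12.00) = -314.00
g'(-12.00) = 50.00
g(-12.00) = -314.00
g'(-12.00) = 50.00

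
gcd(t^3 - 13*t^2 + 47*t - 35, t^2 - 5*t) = t - 5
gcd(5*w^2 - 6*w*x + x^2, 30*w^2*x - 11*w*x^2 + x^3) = -5*w + x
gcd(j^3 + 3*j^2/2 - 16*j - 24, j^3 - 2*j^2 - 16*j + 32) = j^2 - 16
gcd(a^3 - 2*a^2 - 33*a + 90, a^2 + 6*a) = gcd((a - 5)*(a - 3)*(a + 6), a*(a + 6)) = a + 6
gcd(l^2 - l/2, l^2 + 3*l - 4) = 1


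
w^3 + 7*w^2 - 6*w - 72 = (w - 3)*(w + 4)*(w + 6)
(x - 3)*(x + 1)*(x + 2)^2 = x^4 + 2*x^3 - 7*x^2 - 20*x - 12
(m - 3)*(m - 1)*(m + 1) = m^3 - 3*m^2 - m + 3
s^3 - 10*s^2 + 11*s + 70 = (s - 7)*(s - 5)*(s + 2)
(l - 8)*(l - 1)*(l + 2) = l^3 - 7*l^2 - 10*l + 16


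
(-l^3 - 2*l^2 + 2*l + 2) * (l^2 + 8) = -l^5 - 2*l^4 - 6*l^3 - 14*l^2 + 16*l + 16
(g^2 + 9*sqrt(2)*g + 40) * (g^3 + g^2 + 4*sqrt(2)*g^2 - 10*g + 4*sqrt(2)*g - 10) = g^5 + g^4 + 13*sqrt(2)*g^4 + 13*sqrt(2)*g^3 + 102*g^3 + 70*sqrt(2)*g^2 + 102*g^2 - 400*g + 70*sqrt(2)*g - 400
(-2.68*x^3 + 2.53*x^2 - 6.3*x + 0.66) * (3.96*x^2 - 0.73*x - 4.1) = -10.6128*x^5 + 11.9752*x^4 - 15.8069*x^3 - 3.1604*x^2 + 25.3482*x - 2.706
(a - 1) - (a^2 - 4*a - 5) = -a^2 + 5*a + 4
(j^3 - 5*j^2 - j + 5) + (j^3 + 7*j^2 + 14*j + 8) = 2*j^3 + 2*j^2 + 13*j + 13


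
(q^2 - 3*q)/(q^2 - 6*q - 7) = q*(3 - q)/(-q^2 + 6*q + 7)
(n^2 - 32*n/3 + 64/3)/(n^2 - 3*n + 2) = (3*n^2 - 32*n + 64)/(3*(n^2 - 3*n + 2))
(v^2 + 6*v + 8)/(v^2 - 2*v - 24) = (v + 2)/(v - 6)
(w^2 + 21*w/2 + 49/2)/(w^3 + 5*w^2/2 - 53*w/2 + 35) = (2*w + 7)/(2*w^2 - 9*w + 10)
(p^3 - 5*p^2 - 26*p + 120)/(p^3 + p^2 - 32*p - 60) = (p - 4)/(p + 2)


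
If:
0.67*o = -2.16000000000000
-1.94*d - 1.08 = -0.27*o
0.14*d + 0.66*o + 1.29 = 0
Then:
No Solution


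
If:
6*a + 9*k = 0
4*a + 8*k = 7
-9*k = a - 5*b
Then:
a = -21/4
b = 21/4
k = 7/2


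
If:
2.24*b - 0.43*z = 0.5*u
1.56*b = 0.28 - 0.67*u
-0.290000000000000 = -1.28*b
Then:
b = 0.23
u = -0.11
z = 1.31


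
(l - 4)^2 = l^2 - 8*l + 16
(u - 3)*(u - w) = u^2 - u*w - 3*u + 3*w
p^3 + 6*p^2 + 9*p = p*(p + 3)^2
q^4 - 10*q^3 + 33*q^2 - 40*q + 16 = (q - 4)^2*(q - 1)^2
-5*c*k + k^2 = k*(-5*c + k)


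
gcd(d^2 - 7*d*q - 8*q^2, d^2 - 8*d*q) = -d + 8*q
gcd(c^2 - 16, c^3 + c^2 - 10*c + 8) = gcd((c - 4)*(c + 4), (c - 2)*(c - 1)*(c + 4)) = c + 4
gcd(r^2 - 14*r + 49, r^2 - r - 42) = r - 7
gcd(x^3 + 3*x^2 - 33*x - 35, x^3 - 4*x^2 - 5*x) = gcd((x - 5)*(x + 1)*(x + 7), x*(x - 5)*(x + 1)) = x^2 - 4*x - 5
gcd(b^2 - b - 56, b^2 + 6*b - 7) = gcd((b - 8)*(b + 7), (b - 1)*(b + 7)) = b + 7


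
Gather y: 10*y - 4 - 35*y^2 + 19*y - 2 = -35*y^2 + 29*y - 6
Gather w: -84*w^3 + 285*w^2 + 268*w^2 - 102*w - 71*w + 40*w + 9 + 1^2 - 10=-84*w^3 + 553*w^2 - 133*w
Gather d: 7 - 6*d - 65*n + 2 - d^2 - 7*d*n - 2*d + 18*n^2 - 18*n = -d^2 + d*(-7*n - 8) + 18*n^2 - 83*n + 9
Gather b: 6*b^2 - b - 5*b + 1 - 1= 6*b^2 - 6*b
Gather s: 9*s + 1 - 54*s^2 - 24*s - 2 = -54*s^2 - 15*s - 1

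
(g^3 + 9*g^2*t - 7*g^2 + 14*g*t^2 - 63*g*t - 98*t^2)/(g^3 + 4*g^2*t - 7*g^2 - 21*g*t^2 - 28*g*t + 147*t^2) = (-g - 2*t)/(-g + 3*t)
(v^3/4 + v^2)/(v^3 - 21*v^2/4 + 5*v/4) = v*(v + 4)/(4*v^2 - 21*v + 5)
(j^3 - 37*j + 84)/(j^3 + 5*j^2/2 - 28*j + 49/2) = 2*(j^2 - 7*j + 12)/(2*j^2 - 9*j + 7)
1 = 1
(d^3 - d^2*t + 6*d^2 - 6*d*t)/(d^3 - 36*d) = (d - t)/(d - 6)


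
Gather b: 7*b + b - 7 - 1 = 8*b - 8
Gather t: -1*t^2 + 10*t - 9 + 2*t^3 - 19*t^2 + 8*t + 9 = 2*t^3 - 20*t^2 + 18*t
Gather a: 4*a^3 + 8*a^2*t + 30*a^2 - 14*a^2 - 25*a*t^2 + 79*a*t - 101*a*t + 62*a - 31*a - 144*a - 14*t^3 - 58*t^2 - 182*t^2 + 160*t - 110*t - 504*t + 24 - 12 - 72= 4*a^3 + a^2*(8*t + 16) + a*(-25*t^2 - 22*t - 113) - 14*t^3 - 240*t^2 - 454*t - 60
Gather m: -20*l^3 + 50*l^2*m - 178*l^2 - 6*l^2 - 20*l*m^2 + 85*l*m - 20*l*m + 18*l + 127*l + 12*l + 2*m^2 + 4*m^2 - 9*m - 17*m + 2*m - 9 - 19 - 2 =-20*l^3 - 184*l^2 + 157*l + m^2*(6 - 20*l) + m*(50*l^2 + 65*l - 24) - 30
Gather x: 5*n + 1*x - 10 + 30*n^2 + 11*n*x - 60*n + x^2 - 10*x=30*n^2 - 55*n + x^2 + x*(11*n - 9) - 10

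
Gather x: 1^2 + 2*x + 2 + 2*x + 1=4*x + 4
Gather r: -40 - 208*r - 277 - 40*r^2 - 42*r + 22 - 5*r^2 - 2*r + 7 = -45*r^2 - 252*r - 288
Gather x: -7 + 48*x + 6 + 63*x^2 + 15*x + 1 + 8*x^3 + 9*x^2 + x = 8*x^3 + 72*x^2 + 64*x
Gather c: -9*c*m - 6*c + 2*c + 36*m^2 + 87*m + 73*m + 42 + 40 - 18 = c*(-9*m - 4) + 36*m^2 + 160*m + 64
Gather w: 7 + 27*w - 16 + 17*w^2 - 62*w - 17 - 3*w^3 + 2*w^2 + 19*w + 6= -3*w^3 + 19*w^2 - 16*w - 20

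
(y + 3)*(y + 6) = y^2 + 9*y + 18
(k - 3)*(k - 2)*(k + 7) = k^3 + 2*k^2 - 29*k + 42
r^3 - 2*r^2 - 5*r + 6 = (r - 3)*(r - 1)*(r + 2)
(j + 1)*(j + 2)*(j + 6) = j^3 + 9*j^2 + 20*j + 12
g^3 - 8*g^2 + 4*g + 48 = (g - 6)*(g - 4)*(g + 2)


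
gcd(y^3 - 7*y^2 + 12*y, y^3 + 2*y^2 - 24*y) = y^2 - 4*y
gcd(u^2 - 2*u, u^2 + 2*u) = u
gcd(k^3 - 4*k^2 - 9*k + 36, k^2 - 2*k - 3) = k - 3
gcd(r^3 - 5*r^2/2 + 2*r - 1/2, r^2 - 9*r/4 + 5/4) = r - 1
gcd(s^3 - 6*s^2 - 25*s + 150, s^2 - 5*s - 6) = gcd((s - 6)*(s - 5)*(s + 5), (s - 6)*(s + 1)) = s - 6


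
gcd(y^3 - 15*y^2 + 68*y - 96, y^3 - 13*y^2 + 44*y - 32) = y^2 - 12*y + 32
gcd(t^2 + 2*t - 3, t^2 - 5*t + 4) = t - 1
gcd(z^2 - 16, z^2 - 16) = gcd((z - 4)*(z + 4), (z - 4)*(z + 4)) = z^2 - 16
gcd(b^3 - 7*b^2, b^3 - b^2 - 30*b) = b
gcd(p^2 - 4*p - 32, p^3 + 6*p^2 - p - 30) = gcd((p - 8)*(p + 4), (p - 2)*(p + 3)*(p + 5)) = 1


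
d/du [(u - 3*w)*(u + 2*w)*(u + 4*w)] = 3*u^2 + 6*u*w - 10*w^2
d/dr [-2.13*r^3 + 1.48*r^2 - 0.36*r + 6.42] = -6.39*r^2 + 2.96*r - 0.36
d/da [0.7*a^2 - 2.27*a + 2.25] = 1.4*a - 2.27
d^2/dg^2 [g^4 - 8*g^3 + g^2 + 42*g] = 12*g^2 - 48*g + 2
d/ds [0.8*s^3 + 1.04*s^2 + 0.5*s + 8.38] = 2.4*s^2 + 2.08*s + 0.5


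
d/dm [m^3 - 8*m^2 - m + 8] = 3*m^2 - 16*m - 1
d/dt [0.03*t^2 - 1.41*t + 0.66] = 0.06*t - 1.41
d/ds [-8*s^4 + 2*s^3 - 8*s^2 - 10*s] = -32*s^3 + 6*s^2 - 16*s - 10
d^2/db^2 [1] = 0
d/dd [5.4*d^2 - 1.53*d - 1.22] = 10.8*d - 1.53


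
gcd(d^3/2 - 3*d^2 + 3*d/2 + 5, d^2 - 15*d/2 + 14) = 1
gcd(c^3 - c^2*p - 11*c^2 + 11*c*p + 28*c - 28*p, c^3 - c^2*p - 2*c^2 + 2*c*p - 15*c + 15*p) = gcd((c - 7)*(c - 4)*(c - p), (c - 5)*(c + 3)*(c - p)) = -c + p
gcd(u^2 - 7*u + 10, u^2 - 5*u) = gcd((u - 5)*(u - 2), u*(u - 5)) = u - 5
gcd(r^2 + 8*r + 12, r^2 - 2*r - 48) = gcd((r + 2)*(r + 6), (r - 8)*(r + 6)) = r + 6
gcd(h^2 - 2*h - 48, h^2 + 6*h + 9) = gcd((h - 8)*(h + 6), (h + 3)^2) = 1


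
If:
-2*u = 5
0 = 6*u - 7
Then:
No Solution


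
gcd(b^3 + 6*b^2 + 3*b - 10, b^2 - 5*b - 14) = b + 2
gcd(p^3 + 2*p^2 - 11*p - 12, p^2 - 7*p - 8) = p + 1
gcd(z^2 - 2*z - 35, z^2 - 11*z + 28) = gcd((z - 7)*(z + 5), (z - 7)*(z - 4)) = z - 7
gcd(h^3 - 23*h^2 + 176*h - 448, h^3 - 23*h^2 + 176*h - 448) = h^3 - 23*h^2 + 176*h - 448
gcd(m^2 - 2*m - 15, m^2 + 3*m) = m + 3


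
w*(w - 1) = w^2 - w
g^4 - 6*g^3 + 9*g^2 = g^2*(g - 3)^2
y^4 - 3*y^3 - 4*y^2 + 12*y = y*(y - 3)*(y - 2)*(y + 2)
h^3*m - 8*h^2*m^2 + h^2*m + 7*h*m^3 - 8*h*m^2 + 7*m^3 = (h - 7*m)*(h - m)*(h*m + m)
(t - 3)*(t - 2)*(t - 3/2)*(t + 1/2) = t^4 - 6*t^3 + 41*t^2/4 - 9*t/4 - 9/2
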